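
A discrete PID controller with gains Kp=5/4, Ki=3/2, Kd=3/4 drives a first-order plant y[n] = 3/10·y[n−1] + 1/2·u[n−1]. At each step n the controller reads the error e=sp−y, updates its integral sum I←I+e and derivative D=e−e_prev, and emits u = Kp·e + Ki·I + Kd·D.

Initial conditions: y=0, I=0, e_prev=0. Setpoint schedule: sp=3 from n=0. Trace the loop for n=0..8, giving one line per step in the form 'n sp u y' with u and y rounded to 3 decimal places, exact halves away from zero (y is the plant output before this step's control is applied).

(exact arithmetic carried between steps; '≈' marks a value shown rounded to 6 d.p. or computed from one; I and e_prev carry over from the previous line; the table rounds u and y to 3 d.p., halves away from zero)
n=0: y=0, sp=3, e=sp−y=3; I=3, D=e−e_prev=3; u=5/4·3+3/2·3+3/4·3=10.5; next y=3/10·0+1/2·10.5=5.25
n=1: y=5.25, sp=3, e=sp−y=-2.25; I=0.75, D=e−e_prev=-5.25; u=5/4·(-2.25)+3/2·0.75+3/4·(-5.25)=-5.625; next y=3/10·5.25+1/2·(-5.625)=-1.2375
n=2: y=-1.2375, sp=3, e=sp−y=4.2375; I=4.9875, D=e−e_prev=6.4875; u=5/4·4.2375+3/2·4.9875+3/4·6.4875=17.64375; next y=3/10·(-1.2375)+1/2·17.64375=8.450625
n=3: y=8.450625, sp=3, e=sp−y=-5.450625; I=-0.463125, D=e−e_prev=-9.688125; u=5/4·(-5.450625)+3/2·(-0.463125)+3/4·(-9.688125)≈-14.774063; next y=3/10·8.450625+1/2·(-14.774063)≈-4.851844
n=4: y≈-4.851844, sp=3, e=sp−y≈7.851844; I≈7.388719, D=e−e_prev≈13.302469; u=5/4·7.851844+3/2·7.388719+3/4·13.302469≈30.874734; next y=3/10·(-4.851844)+1/2·30.874734≈13.981814
n=5: y≈13.981814, sp=3, e=sp−y≈-10.981814; I≈-3.593095, D=e−e_prev≈-18.833658; u=5/4·(-10.981814)+3/2·(-3.593095)+3/4·(-18.833658)≈-33.242154; next y=3/10·13.981814+1/2·(-33.242154)≈-12.426533
n=6: y≈-12.426533, sp=3, e=sp−y≈15.426533; I≈11.833437, D=e−e_prev≈26.408347; u=5/4·15.426533+3/2·11.833437+3/4·26.408347≈56.839582; next y=3/10·(-12.426533)+1/2·56.839582≈24.691831
n=7: y≈24.691831, sp=3, e=sp−y≈-21.691831; I≈-9.858394, D=e−e_prev≈-37.118364; u=5/4·(-21.691831)+3/2·(-9.858394)+3/4·(-37.118364)≈-69.741153; next y=3/10·24.691831+1/2·(-69.741153)≈-27.463027
n=8: y≈-27.463027, sp=3, e=sp−y≈30.463027; I≈20.604633, D=e−e_prev≈52.154858; u=5/4·30.463027+3/2·20.604633+3/4·52.154858≈108.101877; next y=3/10·(-27.463027)+1/2·108.101877≈45.812031

0 3 10.500 0.000
1 3 -5.625 5.250
2 3 17.644 -1.238
3 3 -14.774 8.451
4 3 30.875 -4.852
5 3 -33.242 13.982
6 3 56.840 -12.427
7 3 -69.741 24.692
8 3 108.102 -27.463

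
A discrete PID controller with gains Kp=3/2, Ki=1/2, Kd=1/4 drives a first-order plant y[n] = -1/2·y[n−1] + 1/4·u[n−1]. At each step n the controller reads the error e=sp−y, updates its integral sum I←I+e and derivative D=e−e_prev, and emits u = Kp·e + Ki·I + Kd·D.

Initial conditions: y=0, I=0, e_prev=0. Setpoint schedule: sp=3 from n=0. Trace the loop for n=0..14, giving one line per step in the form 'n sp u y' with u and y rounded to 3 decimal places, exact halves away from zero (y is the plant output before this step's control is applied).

(exact arithmetic carried between steps; '≈' marks a value shown rounded to 6 d.p. or computed from one; I and e_prev carry over from the previous line; the table rounds u and y to 3 d.p., halves away from zero)
n=0: y=0, sp=3, e=sp−y=3; I=3, D=e−e_prev=3; u=3/2·3+1/2·3+1/4·3=6.75; next y=-1/2·0+1/4·6.75=1.6875
n=1: y=1.6875, sp=3, e=sp−y=1.3125; I=4.3125, D=e−e_prev=-1.6875; u=3/2·1.3125+1/2·4.3125+1/4·(-1.6875)=3.703125; next y=-1/2·1.6875+1/4·3.703125≈0.082031
n=2: y≈0.082031, sp=3, e=sp−y≈2.917969; I≈7.230469, D=e−e_prev≈1.605469; u=3/2·2.917969+1/2·7.230469+1/4·1.605469≈8.393555; next y=-1/2·0.082031+1/4·8.393555≈2.057373
n=3: y≈2.057373, sp=3, e=sp−y≈0.942627; I≈8.173096, D=e−e_prev≈-1.975342; u=3/2·0.942627+1/2·8.173096+1/4·(-1.975342)≈5.006653; next y=-1/2·2.057373+1/4·5.006653≈0.222977
n=4: y≈0.222977, sp=3, e=sp−y≈2.777023; I≈10.950119, D=e−e_prev≈1.834396; u=3/2·2.777023+1/2·10.950119+1/4·1.834396≈10.099194; next y=-1/2·0.222977+1/4·10.099194≈2.413310
n=5: y≈2.413310, sp=3, e=sp−y≈0.586690; I≈11.536809, D=e−e_prev≈-2.190333; u=3/2·0.586690+1/2·11.536809+1/4·(-2.190333)≈6.100856; next y=-1/2·2.413310+1/4·6.100856≈0.318559
n=6: y≈0.318559, sp=3, e=sp−y≈2.681441; I≈14.218250, D=e−e_prev≈2.094751; u=3/2·2.681441+1/2·14.218250+1/4·2.094751≈11.654974; next y=-1/2·0.318559+1/4·11.654974≈2.754464
n=7: y≈2.754464, sp=3, e=sp−y≈0.245536; I≈14.463786, D=e−e_prev≈-2.435905; u=3/2·0.245536+1/2·14.463786+1/4·(-2.435905)≈6.991221; next y=-1/2·2.754464+1/4·6.991221≈0.370573
n=8: y≈0.370573, sp=3, e=sp−y≈2.629427; I≈17.093213, D=e−e_prev≈2.383891; u=3/2·2.629427+1/2·17.093213+1/4·2.383891≈13.086719; next y=-1/2·0.370573+1/4·13.086719≈3.086393
n=9: y≈3.086393, sp=3, e=sp−y≈-0.086393; I≈17.006819, D=e−e_prev≈-2.715820; u=3/2·(-0.086393)+1/2·17.006819+1/4·(-2.715820)≈7.694865; next y=-1/2·3.086393+1/4·7.694865≈0.380520
n=10: y≈0.380520, sp=3, e=sp−y≈2.619480; I≈19.626300, D=e−e_prev≈2.705874; u=3/2·2.619480+1/2·19.626300+1/4·2.705874≈14.418839; next y=-1/2·0.380520+1/4·14.418839≈3.414450
n=11: y≈3.414450, sp=3, e=sp−y≈-0.414450; I≈19.211850, D=e−e_prev≈-3.033931; u=3/2·(-0.414450)+1/2·19.211850+1/4·(-3.033931)≈8.225767; next y=-1/2·3.414450+1/4·8.225767≈0.349217
n=12: y≈0.349217, sp=3, e=sp−y≈2.650783; I≈21.862633, D=e−e_prev≈3.065233; u=3/2·2.650783+1/2·21.862633+1/4·3.065233≈15.673800; next y=-1/2·0.349217+1/4·15.673800≈3.743842
n=13: y≈3.743842, sp=3, e=sp−y≈-0.743842; I≈21.118792, D=e−e_prev≈-3.394625; u=3/2·(-0.743842)+1/2·21.118792+1/4·(-3.394625)≈8.594977; next y=-1/2·3.743842+1/4·8.594977≈0.276824
n=14: y≈0.276824, sp=3, e=sp−y≈2.723176; I≈23.841968, D=e−e_prev≈3.467018; u=3/2·2.723176+1/2·23.841968+1/4·3.467018≈16.872503; next y=-1/2·0.276824+1/4·16.872503≈4.079714

0 3 6.750 0.000
1 3 3.703 1.688
2 3 8.394 0.082
3 3 5.007 2.057
4 3 10.099 0.223
5 3 6.101 2.413
6 3 11.655 0.319
7 3 6.991 2.754
8 3 13.087 0.371
9 3 7.695 3.086
10 3 14.419 0.381
11 3 8.226 3.414
12 3 15.674 0.349
13 3 8.595 3.744
14 3 16.873 0.277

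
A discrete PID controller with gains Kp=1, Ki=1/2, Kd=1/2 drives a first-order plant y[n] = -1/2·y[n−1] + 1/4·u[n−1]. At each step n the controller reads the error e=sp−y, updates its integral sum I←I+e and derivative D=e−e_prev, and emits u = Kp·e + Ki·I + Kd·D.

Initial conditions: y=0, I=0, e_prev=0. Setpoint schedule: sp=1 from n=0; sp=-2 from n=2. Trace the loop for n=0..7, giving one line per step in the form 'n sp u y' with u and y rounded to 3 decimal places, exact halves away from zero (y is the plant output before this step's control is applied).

(exact arithmetic carried between steps; '≈' marks a value shown rounded to 6 d.p. or computed from one; I and e_prev carry over from the previous line; the table rounds u and y to 3 d.p., halves away from zero)
n=0: y=0, sp=1, e=sp−y=1; I=1, D=e−e_prev=1; u=1·1+1/2·1+1/2·1=2; next y=-1/2·0+1/4·2=0.5
n=1: y=0.5, sp=1, e=sp−y=0.5; I=1.5, D=e−e_prev=-0.5; u=1·0.5+1/2·1.5+1/2·(-0.5)=1; next y=-1/2·0.5+1/4·1=0
n=2: y=0, sp=-2, e=sp−y=-2; I=-0.5, D=e−e_prev=-2.5; u=1·(-2)+1/2·(-0.5)+1/2·(-2.5)=-3.5; next y=-1/2·0+1/4·(-3.5)=-0.875
n=3: y=-0.875, sp=-2, e=sp−y=-1.125; I=-1.625, D=e−e_prev=0.875; u=1·(-1.125)+1/2·(-1.625)+1/2·0.875=-1.5; next y=-1/2·(-0.875)+1/4·(-1.5)=0.0625
n=4: y=0.0625, sp=-2, e=sp−y=-2.0625; I=-3.6875, D=e−e_prev=-0.9375; u=1·(-2.0625)+1/2·(-3.6875)+1/2·(-0.9375)=-4.375; next y=-1/2·0.0625+1/4·(-4.375)=-1.125
n=5: y=-1.125, sp=-2, e=sp−y=-0.875; I=-4.5625, D=e−e_prev=1.1875; u=1·(-0.875)+1/2·(-4.5625)+1/2·1.1875=-2.5625; next y=-1/2·(-1.125)+1/4·(-2.5625)=-0.078125
n=6: y=-0.078125, sp=-2, e=sp−y=-1.921875; I=-6.484375, D=e−e_prev=-1.046875; u=1·(-1.921875)+1/2·(-6.484375)+1/2·(-1.046875)=-5.6875; next y=-1/2·(-0.078125)+1/4·(-5.6875)≈-1.382813
n=7: y≈-1.382813, sp=-2, e=sp−y≈-0.617188; I≈-7.101563, D=e−e_prev≈1.304688; u=1·(-0.617188)+1/2·(-7.101563)+1/2·1.304688≈-3.515625; next y=-1/2·(-1.382813)+1/4·(-3.515625)≈-0.1875

0 1 2.000 0.000
1 1 1.000 0.500
2 -2 -3.500 0.000
3 -2 -1.500 -0.875
4 -2 -4.375 0.063
5 -2 -2.563 -1.125
6 -2 -5.688 -0.078
7 -2 -3.516 -1.383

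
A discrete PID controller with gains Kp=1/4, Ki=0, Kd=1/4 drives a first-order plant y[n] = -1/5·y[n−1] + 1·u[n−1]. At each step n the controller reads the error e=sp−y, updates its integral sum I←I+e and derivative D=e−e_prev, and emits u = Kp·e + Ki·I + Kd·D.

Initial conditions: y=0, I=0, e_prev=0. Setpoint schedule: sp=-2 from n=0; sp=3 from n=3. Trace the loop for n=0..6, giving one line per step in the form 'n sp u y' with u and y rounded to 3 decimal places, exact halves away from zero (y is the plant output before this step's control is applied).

0 -2 -1.000 0.000
1 -2 0.000 -1.000
2 -2 -0.850 0.200
3 3 2.495 -0.890
4 3 -0.809 2.673
5 3 2.090 -1.344
6 3 -0.765 2.359

(exact arithmetic carried between steps; '≈' marks a value shown rounded to 6 d.p. or computed from one; I and e_prev carry over from the previous line; the table rounds u and y to 3 d.p., halves away from zero)
n=0: y=0, sp=-2, e=sp−y=-2; I=-2, D=e−e_prev=-2; u=1/4·(-2)+0·(-2)+1/4·(-2)=-1; next y=-1/5·0+1·(-1)=-1
n=1: y=-1, sp=-2, e=sp−y=-1; I=-3, D=e−e_prev=1; u=1/4·(-1)+0·(-3)+1/4·1=0; next y=-1/5·(-1)+1·0=0.2
n=2: y=0.2, sp=-2, e=sp−y=-2.2; I=-5.2, D=e−e_prev=-1.2; u=1/4·(-2.2)+0·(-5.2)+1/4·(-1.2)=-0.85; next y=-1/5·0.2+1·(-0.85)=-0.89
n=3: y=-0.89, sp=3, e=sp−y=3.89; I=-1.31, D=e−e_prev=6.09; u=1/4·3.89+0·(-1.31)+1/4·6.09=2.495; next y=-1/5·(-0.89)+1·2.495=2.673
n=4: y=2.673, sp=3, e=sp−y=0.327; I=-0.983, D=e−e_prev=-3.563; u=1/4·0.327+0·(-0.983)+1/4·(-3.563)=-0.809; next y=-1/5·2.673+1·(-0.809)=-1.3436
n=5: y=-1.3436, sp=3, e=sp−y=4.3436; I=3.3606, D=e−e_prev=4.0166; u=1/4·4.3436+0·3.3606+1/4·4.0166=2.09005; next y=-1/5·(-1.3436)+1·2.09005=2.35877
n=6: y=2.35877, sp=3, e=sp−y=0.64123; I=4.00183, D=e−e_prev=-3.70237; u=1/4·0.64123+0·4.00183+1/4·(-3.70237)=-0.765285; next y=-1/5·2.35877+1·(-0.765285)=-1.237039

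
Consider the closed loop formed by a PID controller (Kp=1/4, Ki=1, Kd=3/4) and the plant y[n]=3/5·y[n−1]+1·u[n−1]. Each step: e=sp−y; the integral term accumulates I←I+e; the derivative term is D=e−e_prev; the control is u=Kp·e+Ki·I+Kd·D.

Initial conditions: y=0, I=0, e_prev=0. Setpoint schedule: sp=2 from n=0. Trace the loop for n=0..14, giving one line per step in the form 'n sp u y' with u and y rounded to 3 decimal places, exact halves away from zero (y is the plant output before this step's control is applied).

0 2 4.000 0.000
1 2 -3.500 4.000
2 2 7.700 -1.100
3 2 -9.305 7.040
4 2 16.002 -5.081
5 2 -22.077 12.953
6 2 35.012 -14.305
7 2 -50.594 26.429
8 2 77.859 -34.737
9 2 -114.785 57.016
10 2 174.197 -80.576
11 2 -259.276 125.852
12 2 390.926 -183.765
13 2 -584.386 280.667
14 2 878.577 -415.985

(exact arithmetic carried between steps; '≈' marks a value shown rounded to 6 d.p. or computed from one; I and e_prev carry over from the previous line; the table rounds u and y to 3 d.p., halves away from zero)
n=0: y=0, sp=2, e=sp−y=2; I=2, D=e−e_prev=2; u=1/4·2+1·2+3/4·2=4; next y=3/5·0+1·4=4
n=1: y=4, sp=2, e=sp−y=-2; I=0, D=e−e_prev=-4; u=1/4·(-2)+1·0+3/4·(-4)=-3.5; next y=3/5·4+1·(-3.5)=-1.1
n=2: y=-1.1, sp=2, e=sp−y=3.1; I=3.1, D=e−e_prev=5.1; u=1/4·3.1+1·3.1+3/4·5.1=7.7; next y=3/5·(-1.1)+1·7.7=7.04
n=3: y=7.04, sp=2, e=sp−y=-5.04; I=-1.94, D=e−e_prev=-8.14; u=1/4·(-5.04)+1·(-1.94)+3/4·(-8.14)=-9.305; next y=3/5·7.04+1·(-9.305)=-5.081
n=4: y=-5.081, sp=2, e=sp−y=7.081; I=5.141, D=e−e_prev=12.121; u=1/4·7.081+1·5.141+3/4·12.121=16.002; next y=3/5·(-5.081)+1·16.002=12.9534
n=5: y=12.9534, sp=2, e=sp−y=-10.9534; I=-5.8124, D=e−e_prev=-18.0344; u=1/4·(-10.9534)+1·(-5.8124)+3/4·(-18.0344)=-22.07655; next y=3/5·12.9534+1·(-22.07655)=-14.30451
n=6: y=-14.30451, sp=2, e=sp−y=16.30451; I=10.49211, D=e−e_prev=27.25791; u=1/4·16.30451+1·10.49211+3/4·27.25791=35.01167; next y=3/5·(-14.30451)+1·35.01167=26.428964
n=7: y=26.428964, sp=2, e=sp−y=-24.428964; I=-13.936854, D=e−e_prev=-40.733474; u=1/4·(-24.428964)+1·(-13.936854)+3/4·(-40.733474)≈-50.594201; next y=3/5·26.428964+1·(-50.594201)≈-34.736822
n=8: y≈-34.736822, sp=2, e=sp−y≈36.736822; I≈22.799968, D=e−e_prev≈61.165786; u=1/4·36.736822+1·22.799968+3/4·61.165786≈77.858513; next y=3/5·(-34.736822)+1·77.858513≈57.016420
n=9: y≈57.016420, sp=2, e=sp−y≈-55.016420; I≈-32.216452, D=e−e_prev≈-91.753242; u=1/4·(-55.016420)+1·(-32.216452)+3/4·(-91.753242)≈-114.785488; next y=3/5·57.016420+1·(-114.785488)≈-80.575636
n=10: y≈-80.575636, sp=2, e=sp−y≈82.575636; I≈50.359185, D=e−e_prev≈137.592056; u=1/4·82.575636+1·50.359185+3/4·137.592056≈174.197136; next y=3/5·(-80.575636)+1·174.197136≈125.851754
n=11: y≈125.851754, sp=2, e=sp−y≈-123.851754; I≈-73.492570, D=e−e_prev≈-206.427390; u=1/4·(-123.851754)+1·(-73.492570)+3/4·(-206.427390)≈-259.276051; next y=3/5·125.851754+1·(-259.276051)≈-183.764998
n=12: y≈-183.764998, sp=2, e=sp−y≈185.764998; I≈112.272429, D=e−e_prev≈309.616752; u=1/4·185.764998+1·112.272429+3/4·309.616752≈390.926243; next y=3/5·(-183.764998)+1·390.926243≈280.667244
n=13: y≈280.667244, sp=2, e=sp−y≈-278.667244; I≈-166.394815, D=e−e_prev≈-464.432242; u=1/4·(-278.667244)+1·(-166.394815)+3/4·(-464.432242)≈-584.385808; next y=3/5·280.667244+1·(-584.385808)≈-415.985461
n=14: y≈-415.985461, sp=2, e=sp−y≈417.985461; I≈251.590646, D=e−e_prev≈696.652705; u=1/4·417.985461+1·251.590646+3/4·696.652705≈878.576541; next y=3/5·(-415.985461)+1·878.576541≈628.985264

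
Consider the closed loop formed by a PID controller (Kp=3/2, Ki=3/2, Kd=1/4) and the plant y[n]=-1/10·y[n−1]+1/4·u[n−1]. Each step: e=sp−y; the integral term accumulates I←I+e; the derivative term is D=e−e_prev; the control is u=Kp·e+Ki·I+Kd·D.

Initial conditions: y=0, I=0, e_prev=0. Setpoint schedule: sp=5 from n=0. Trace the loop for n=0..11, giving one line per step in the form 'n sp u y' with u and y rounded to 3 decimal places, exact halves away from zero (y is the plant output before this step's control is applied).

0 5 16.250 0.000
1 5 9.297 4.063
2 5 18.688 1.918
3 5 14.448 4.480
4 5 20.146 3.164
5 5 17.513 4.720
6 5 20.967 3.906
7 5 19.334 4.851
8 5 21.427 4.348
9 5 20.415 4.922
10 5 21.684 4.611
11 5 21.057 4.960

(exact arithmetic carried between steps; '≈' marks a value shown rounded to 6 d.p. or computed from one; I and e_prev carry over from the previous line; the table rounds u and y to 3 d.p., halves away from zero)
n=0: y=0, sp=5, e=sp−y=5; I=5, D=e−e_prev=5; u=3/2·5+3/2·5+1/4·5=16.25; next y=-1/10·0+1/4·16.25=4.0625
n=1: y=4.0625, sp=5, e=sp−y=0.9375; I=5.9375, D=e−e_prev=-4.0625; u=3/2·0.9375+3/2·5.9375+1/4·(-4.0625)=9.296875; next y=-1/10·4.0625+1/4·9.296875≈1.917969
n=2: y≈1.917969, sp=5, e=sp−y≈3.082031; I≈9.019531, D=e−e_prev≈2.144531; u=3/2·3.082031+3/2·9.019531+1/4·2.144531≈18.688477; next y=-1/10·1.917969+1/4·18.688477≈4.480322
n=3: y≈4.480322, sp=5, e=sp−y≈0.519678; I≈9.539209, D=e−e_prev≈-2.562354; u=3/2·0.519678+3/2·9.539209+1/4·(-2.562354)≈14.447742; next y=-1/10·4.480322+1/4·14.447742≈3.163903
n=4: y≈3.163903, sp=5, e=sp−y≈1.836097; I≈11.375306, D=e−e_prev≈1.316419; u=3/2·1.836097+3/2·11.375306+1/4·1.316419≈20.146209; next y=-1/10·3.163903+1/4·20.146209≈4.720162
n=5: y≈4.720162, sp=5, e=sp−y≈0.279838; I≈11.655144, D=e−e_prev≈-1.556259; u=3/2·0.279838+3/2·11.655144+1/4·(-1.556259)≈17.513408; next y=-1/10·4.720162+1/4·17.513408≈3.906336
n=6: y≈3.906336, sp=5, e=sp−y≈1.093664; I≈12.748808, D=e−e_prev≈0.813826; u=3/2·1.093664+3/2·12.748808+1/4·0.813826≈20.967165; next y=-1/10·3.906336+1/4·20.967165≈4.851158
n=7: y≈4.851158, sp=5, e=sp−y≈0.148842; I≈12.897650, D=e−e_prev≈-0.944822; u=3/2·0.148842+3/2·12.897650+1/4·(-0.944822)≈19.333534; next y=-1/10·4.851158+1/4·19.333534≈4.348268
n=8: y≈4.348268, sp=5, e=sp−y≈0.651732; I≈13.549383, D=e−e_prev≈0.502890; u=3/2·0.651732+3/2·13.549383+1/4·0.502890≈21.427395; next y=-1/10·4.348268+1/4·21.427395≈4.922022
n=9: y≈4.922022, sp=5, e=sp−y≈0.077978; I≈13.627361, D=e−e_prev≈-0.573754; u=3/2·0.077978+3/2·13.627361+1/4·(-0.573754)≈20.414570; next y=-1/10·4.922022+1/4·20.414570≈4.611440
n=10: y≈4.611440, sp=5, e=sp−y≈0.388560; I≈14.015921, D=e−e_prev≈0.310582; u=3/2·0.388560+3/2·14.015921+1/4·0.310582≈21.684366; next y=-1/10·4.611440+1/4·21.684366≈4.959947
n=11: y≈4.959947, sp=5, e=sp−y≈0.040053; I≈14.055973, D=e−e_prev≈-0.348507; u=3/2·0.040053+3/2·14.055973+1/4·(-0.348507)≈21.056912; next y=-1/10·4.959947+1/4·21.056912≈4.768233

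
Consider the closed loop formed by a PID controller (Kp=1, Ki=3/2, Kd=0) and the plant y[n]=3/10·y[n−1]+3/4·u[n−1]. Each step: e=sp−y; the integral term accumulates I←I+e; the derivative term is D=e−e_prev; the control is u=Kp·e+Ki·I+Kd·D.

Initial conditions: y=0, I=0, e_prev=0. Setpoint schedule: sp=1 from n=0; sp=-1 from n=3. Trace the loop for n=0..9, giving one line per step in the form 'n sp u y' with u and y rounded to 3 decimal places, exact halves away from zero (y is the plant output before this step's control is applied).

(exact arithmetic carried between steps; '≈' marks a value shown rounded to 6 d.p. or computed from one; I and e_prev carry over from the previous line; the table rounds u and y to 3 d.p., halves away from zero)
n=0: y=0, sp=1, e=sp−y=1; I=1, D=e−e_prev=1; u=1·1+3/2·1+0·1=2.5; next y=3/10·0+3/4·2.5=1.875
n=1: y=1.875, sp=1, e=sp−y=-0.875; I=0.125, D=e−e_prev=-1.875; u=1·(-0.875)+3/2·0.125+0·(-1.875)=-0.6875; next y=3/10·1.875+3/4·(-0.6875)=0.046875
n=2: y=0.046875, sp=1, e=sp−y=0.953125; I=1.078125, D=e−e_prev=1.828125; u=1·0.953125+3/2·1.078125+0·1.828125≈2.570313; next y=3/10·0.046875+3/4·2.570313≈1.941797
n=3: y≈1.941797, sp=-1, e=sp−y≈-2.941797; I≈-1.863672, D=e−e_prev≈-3.894922; u=1·(-2.941797)+3/2·(-1.863672)+0·(-3.894922)≈-5.737305; next y=3/10·1.941797+3/4·(-5.737305)≈-3.720439
n=4: y≈-3.720439, sp=-1, e=sp−y≈2.720439; I≈0.856768, D=e−e_prev≈5.662236; u=1·2.720439+3/2·0.856768+0·5.662236≈4.005591; next y=3/10·(-3.720439)+3/4·4.005591≈1.888061
n=5: y≈1.888061, sp=-1, e=sp−y≈-2.888061; I≈-2.031294, D=e−e_prev≈-5.608501; u=1·(-2.888061)+3/2·(-2.031294)+0·(-5.608501)≈-5.935002; next y=3/10·1.888061+3/4·(-5.935002)≈-3.884833
n=6: y≈-3.884833, sp=-1, e=sp−y≈2.884833; I≈0.853539, D=e−e_prev≈5.772894; u=1·2.884833+3/2·0.853539+0·5.772894≈4.165142; next y=3/10·(-3.884833)+3/4·4.165142≈1.958407
n=7: y≈1.958407, sp=-1, e=sp−y≈-2.958407; I≈-2.104867, D=e−e_prev≈-5.843240; u=1·(-2.958407)+3/2·(-2.104867)+0·(-5.843240)≈-6.115707; next y=3/10·1.958407+3/4·(-6.115707)≈-3.999259
n=8: y≈-3.999259, sp=-1, e=sp−y≈2.999259; I≈0.894391, D=e−e_prev≈5.957665; u=1·2.999259+3/2·0.894391+0·5.957665≈4.340846; next y=3/10·(-3.999259)+3/4·4.340846≈2.055857
n=9: y≈2.055857, sp=-1, e=sp−y≈-3.055857; I≈-2.161465, D=e−e_prev≈-6.055115; u=1·(-3.055857)+3/2·(-2.161465)+0·(-6.055115)≈-6.298055; next y=3/10·2.055857+3/4·(-6.298055)≈-4.106784

0 1 2.500 0.000
1 1 -0.688 1.875
2 1 2.570 0.047
3 -1 -5.737 1.942
4 -1 4.006 -3.720
5 -1 -5.935 1.888
6 -1 4.165 -3.885
7 -1 -6.116 1.958
8 -1 4.341 -3.999
9 -1 -6.298 2.056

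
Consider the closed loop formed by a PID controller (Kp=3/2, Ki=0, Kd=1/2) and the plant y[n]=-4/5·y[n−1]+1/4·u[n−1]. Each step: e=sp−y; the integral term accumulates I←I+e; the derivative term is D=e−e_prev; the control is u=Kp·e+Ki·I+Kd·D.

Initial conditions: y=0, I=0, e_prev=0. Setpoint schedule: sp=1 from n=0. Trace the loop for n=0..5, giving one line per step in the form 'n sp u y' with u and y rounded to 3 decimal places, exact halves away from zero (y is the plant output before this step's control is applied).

0 1 2.000 0.000
1 1 0.500 0.500
2 1 2.300 -0.275
3 1 -0.228 0.795
4 1 3.283 -0.693
5 1 -1.597 1.375

(exact arithmetic carried between steps; '≈' marks a value shown rounded to 6 d.p. or computed from one; I and e_prev carry over from the previous line; the table rounds u and y to 3 d.p., halves away from zero)
n=0: y=0, sp=1, e=sp−y=1; I=1, D=e−e_prev=1; u=3/2·1+0·1+1/2·1=2; next y=-4/5·0+1/4·2=0.5
n=1: y=0.5, sp=1, e=sp−y=0.5; I=1.5, D=e−e_prev=-0.5; u=3/2·0.5+0·1.5+1/2·(-0.5)=0.5; next y=-4/5·0.5+1/4·0.5=-0.275
n=2: y=-0.275, sp=1, e=sp−y=1.275; I=2.775, D=e−e_prev=0.775; u=3/2·1.275+0·2.775+1/2·0.775=2.3; next y=-4/5·(-0.275)+1/4·2.3=0.795
n=3: y=0.795, sp=1, e=sp−y=0.205; I=2.98, D=e−e_prev=-1.07; u=3/2·0.205+0·2.98+1/2·(-1.07)=-0.2275; next y=-4/5·0.795+1/4·(-0.2275)=-0.692875
n=4: y=-0.692875, sp=1, e=sp−y=1.692875; I=4.672875, D=e−e_prev=1.487875; u=3/2·1.692875+0·4.672875+1/2·1.487875=3.28325; next y=-4/5·(-0.692875)+1/4·3.28325≈1.375113
n=5: y≈1.375113, sp=1, e=sp−y≈-0.375113; I≈4.297763, D=e−e_prev≈-2.067988; u=3/2·(-0.375113)+0·4.297763+1/2·(-2.067988)≈-1.596663; next y=-4/5·1.375113+1/4·(-1.596663)≈-1.499256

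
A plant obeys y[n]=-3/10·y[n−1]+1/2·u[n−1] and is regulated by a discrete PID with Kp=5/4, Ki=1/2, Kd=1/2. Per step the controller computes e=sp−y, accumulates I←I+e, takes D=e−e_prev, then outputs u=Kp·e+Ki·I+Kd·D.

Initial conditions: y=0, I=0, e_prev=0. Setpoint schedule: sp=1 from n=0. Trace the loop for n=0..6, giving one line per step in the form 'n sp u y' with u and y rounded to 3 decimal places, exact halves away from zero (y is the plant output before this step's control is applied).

(exact arithmetic carried between steps; '≈' marks a value shown rounded to 6 d.p. or computed from one; I and e_prev carry over from the previous line; the table rounds u and y to 3 d.p., halves away from zero)
n=0: y=0, sp=1, e=sp−y=1; I=1, D=e−e_prev=1; u=5/4·1+1/2·1+1/2·1=2.25; next y=-3/10·0+1/2·2.25=1.125
n=1: y=1.125, sp=1, e=sp−y=-0.125; I=0.875, D=e−e_prev=-1.125; u=5/4·(-0.125)+1/2·0.875+1/2·(-1.125)=-0.28125; next y=-3/10·1.125+1/2·(-0.28125)=-0.478125
n=2: y=-0.478125, sp=1, e=sp−y=1.478125; I=2.353125, D=e−e_prev=1.603125; u=5/4·1.478125+1/2·2.353125+1/2·1.603125≈3.825781; next y=-3/10·(-0.478125)+1/2·3.825781≈2.056328
n=3: y≈2.056328, sp=1, e=sp−y≈-1.056328; I≈1.296797, D=e−e_prev≈-2.534453; u=5/4·(-1.056328)+1/2·1.296797+1/2·(-2.534453)≈-1.939238; next y=-3/10·2.056328+1/2·(-1.939238)≈-1.586518
n=4: y≈-1.586518, sp=1, e=sp−y≈2.586518; I≈3.883314, D=e−e_prev≈3.642846; u=5/4·2.586518+1/2·3.883314+1/2·3.642846≈6.996227; next y=-3/10·(-1.586518)+1/2·6.996227≈3.974069
n=5: y≈3.974069, sp=1, e=sp−y≈-2.974069; I≈0.909246, D=e−e_prev≈-5.560586; u=5/4·(-2.974069)+1/2·0.909246+1/2·(-5.560586)≈-6.043256; next y=-3/10·3.974069+1/2·(-6.043256)≈-4.213849
n=6: y≈-4.213849, sp=1, e=sp−y≈5.213849; I≈6.123094, D=e−e_prev≈8.187918; u=5/4·5.213849+1/2·6.123094+1/2·8.187918≈13.672817; next y=-3/10·(-4.213849)+1/2·13.672817≈8.100563

0 1 2.250 0.000
1 1 -0.281 1.125
2 1 3.826 -0.478
3 1 -1.939 2.056
4 1 6.996 -1.587
5 1 -6.043 3.974
6 1 13.673 -4.214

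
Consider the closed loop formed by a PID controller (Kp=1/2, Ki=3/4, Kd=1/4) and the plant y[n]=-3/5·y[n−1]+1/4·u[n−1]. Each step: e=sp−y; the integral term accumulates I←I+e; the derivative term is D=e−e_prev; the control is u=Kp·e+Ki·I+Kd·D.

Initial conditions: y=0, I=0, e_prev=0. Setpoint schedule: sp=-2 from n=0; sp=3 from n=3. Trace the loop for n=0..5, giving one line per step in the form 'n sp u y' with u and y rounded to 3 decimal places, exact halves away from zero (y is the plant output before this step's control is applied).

(exact arithmetic carried between steps; '≈' marks a value shown rounded to 6 d.p. or computed from one; I and e_prev carry over from the previous line; the table rounds u and y to 3 d.p., halves away from zero)
n=0: y=0, sp=-2, e=sp−y=-2; I=-2, D=e−e_prev=-2; u=1/2·(-2)+3/4·(-2)+1/4·(-2)=-3; next y=-3/5·0+1/4·(-3)=-0.75
n=1: y=-0.75, sp=-2, e=sp−y=-1.25; I=-3.25, D=e−e_prev=0.75; u=1/2·(-1.25)+3/4·(-3.25)+1/4·0.75=-2.875; next y=-3/5·(-0.75)+1/4·(-2.875)=-0.26875
n=2: y=-0.26875, sp=-2, e=sp−y=-1.73125; I=-4.98125, D=e−e_prev=-0.48125; u=1/2·(-1.73125)+3/4·(-4.98125)+1/4·(-0.48125)=-4.721875; next y=-3/5·(-0.26875)+1/4·(-4.721875)≈-1.019219
n=3: y≈-1.019219, sp=3, e=sp−y≈4.019219; I≈-0.962031, D=e−e_prev≈5.750469; u=1/2·4.019219+3/4·(-0.962031)+1/4·5.750469≈2.725703; next y=-3/5·(-1.019219)+1/4·2.725703≈1.292957
n=4: y≈1.292957, sp=3, e=sp−y≈1.707043; I≈0.745012, D=e−e_prev≈-2.312176; u=1/2·1.707043+3/4·0.745012+1/4·(-2.312176)≈0.834236; next y=-3/5·1.292957+1/4·0.834236≈-0.567215
n=5: y≈-0.567215, sp=3, e=sp−y≈3.567215; I≈4.312227, D=e−e_prev≈1.860172; u=1/2·3.567215+3/4·4.312227+1/4·1.860172≈5.482821; next y=-3/5·(-0.567215)+1/4·5.482821≈1.711034

0 -2 -3.000 0.000
1 -2 -2.875 -0.750
2 -2 -4.722 -0.269
3 3 2.726 -1.019
4 3 0.834 1.293
5 3 5.483 -0.567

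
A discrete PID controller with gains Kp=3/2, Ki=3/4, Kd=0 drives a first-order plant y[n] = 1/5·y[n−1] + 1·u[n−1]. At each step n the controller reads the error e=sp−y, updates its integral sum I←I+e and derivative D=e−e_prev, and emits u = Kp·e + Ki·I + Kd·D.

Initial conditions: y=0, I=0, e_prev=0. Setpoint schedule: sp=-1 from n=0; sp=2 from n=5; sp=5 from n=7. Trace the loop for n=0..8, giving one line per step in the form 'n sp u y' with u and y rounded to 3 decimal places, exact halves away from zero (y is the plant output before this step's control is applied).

(exact arithmetic carried between steps; '≈' marks a value shown rounded to 6 d.p. or computed from one; I and e_prev carry over from the previous line; the table rounds u and y to 3 d.p., halves away from zero)
n=0: y=0, sp=-1, e=sp−y=-1; I=-1, D=e−e_prev=-1; u=3/2·(-1)+3/4·(-1)+0·(-1)=-2.25; next y=1/5·0+1·(-2.25)=-2.25
n=1: y=-2.25, sp=-1, e=sp−y=1.25; I=0.25, D=e−e_prev=2.25; u=3/2·1.25+3/4·0.25+0·2.25=2.0625; next y=1/5·(-2.25)+1·2.0625=1.6125
n=2: y=1.6125, sp=-1, e=sp−y=-2.6125; I=-2.3625, D=e−e_prev=-3.8625; u=3/2·(-2.6125)+3/4·(-2.3625)+0·(-3.8625)=-5.690625; next y=1/5·1.6125+1·(-5.690625)=-5.368125
n=3: y=-5.368125, sp=-1, e=sp−y=4.368125; I=2.005625, D=e−e_prev=6.980625; u=3/2·4.368125+3/4·2.005625+0·6.980625≈8.056406; next y=1/5·(-5.368125)+1·8.056406≈6.982781
n=4: y≈6.982781, sp=-1, e=sp−y≈-7.982781; I≈-5.977156, D=e−e_prev≈-12.350906; u=3/2·(-7.982781)+3/4·(-5.977156)+0·(-12.350906)≈-16.457039; next y=1/5·6.982781+1·(-16.457039)≈-15.060483
n=5: y≈-15.060483, sp=2, e=sp−y≈17.060483; I≈11.083327, D=e−e_prev≈25.043264; u=3/2·17.060483+3/4·11.083327+0·25.043264≈33.903219; next y=1/5·(-15.060483)+1·33.903219≈30.891123
n=6: y≈30.891123, sp=2, e=sp−y≈-28.891123; I≈-17.807796, D=e−e_prev≈-45.951605; u=3/2·(-28.891123)+3/4·(-17.807796)+0·(-45.951605)≈-56.692531; next y=1/5·30.891123+1·(-56.692531)≈-50.514306
n=7: y≈-50.514306, sp=5, e=sp−y≈55.514306; I≈37.706510, D=e−e_prev≈84.405429; u=3/2·55.514306+3/4·37.706510+0·84.405429≈111.551342; next y=1/5·(-50.514306)+1·111.551342≈101.448481
n=8: y≈101.448481, sp=5, e=sp−y≈-96.448481; I≈-58.741971, D=e−e_prev≈-151.962787; u=3/2·(-96.448481)+3/4·(-58.741971)+0·(-151.962787)≈-188.729200; next y=1/5·101.448481+1·(-188.729200)≈-168.439503

0 -1 -2.250 0.000
1 -1 2.063 -2.250
2 -1 -5.691 1.613
3 -1 8.056 -5.368
4 -1 -16.457 6.983
5 2 33.903 -15.060
6 2 -56.693 30.891
7 5 111.551 -50.514
8 5 -188.729 101.448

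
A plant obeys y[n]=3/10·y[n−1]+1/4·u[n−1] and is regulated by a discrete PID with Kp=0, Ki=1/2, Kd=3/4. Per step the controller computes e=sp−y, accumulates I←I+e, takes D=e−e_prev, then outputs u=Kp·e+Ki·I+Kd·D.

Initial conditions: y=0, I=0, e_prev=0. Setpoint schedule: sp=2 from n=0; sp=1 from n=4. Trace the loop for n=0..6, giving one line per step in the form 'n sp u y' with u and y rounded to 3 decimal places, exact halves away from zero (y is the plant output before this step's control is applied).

(exact arithmetic carried between steps; '≈' marks a value shown rounded to 6 d.p. or computed from one; I and e_prev carry over from the previous line; the table rounds u and y to 3 d.p., halves away from zero)
n=0: y=0, sp=2, e=sp−y=2; I=2, D=e−e_prev=2; u=0·2+1/2·2+3/4·2=2.5; next y=3/10·0+1/4·2.5=0.625
n=1: y=0.625, sp=2, e=sp−y=1.375; I=3.375, D=e−e_prev=-0.625; u=0·1.375+1/2·3.375+3/4·(-0.625)=1.21875; next y=3/10·0.625+1/4·1.21875≈0.492188
n=2: y≈0.492188, sp=2, e=sp−y≈1.507813; I≈4.882813, D=e−e_prev≈0.132813; u=0·1.507813+1/2·4.882813+3/4·0.132813≈2.541016; next y=3/10·0.492188+1/4·2.541016≈0.782910
n=3: y≈0.782910, sp=2, e=sp−y≈1.217090; I≈6.099902, D=e−e_prev≈-0.290723; u=0·1.217090+1/2·6.099902+3/4·(-0.290723)≈2.831909; next y=3/10·0.782910+1/4·2.831909≈0.942850
n=4: y≈0.942850, sp=1, e=sp−y≈0.057150; I≈6.157052, D=e−e_prev≈-1.159940; u=0·0.057150+1/2·6.157052+3/4·(-1.159940)≈2.208571; next y=3/10·0.942850+1/4·2.208571≈0.834998
n=5: y≈0.834998, sp=1, e=sp−y≈0.165002; I≈6.322054, D=e−e_prev≈0.107853; u=0·0.165002+1/2·6.322054+3/4·0.107853≈3.241916; next y=3/10·0.834998+1/4·3.241916≈1.060978
n=6: y≈1.060978, sp=1, e=sp−y≈-0.060978; I≈6.261076, D=e−e_prev≈-0.225981; u=0·(-0.060978)+1/2·6.261076+3/4·(-0.225981)≈2.961052; next y=3/10·1.060978+1/4·2.961052≈1.058557

0 2 2.500 0.000
1 2 1.219 0.625
2 2 2.541 0.492
3 2 2.832 0.783
4 1 2.209 0.943
5 1 3.242 0.835
6 1 2.961 1.061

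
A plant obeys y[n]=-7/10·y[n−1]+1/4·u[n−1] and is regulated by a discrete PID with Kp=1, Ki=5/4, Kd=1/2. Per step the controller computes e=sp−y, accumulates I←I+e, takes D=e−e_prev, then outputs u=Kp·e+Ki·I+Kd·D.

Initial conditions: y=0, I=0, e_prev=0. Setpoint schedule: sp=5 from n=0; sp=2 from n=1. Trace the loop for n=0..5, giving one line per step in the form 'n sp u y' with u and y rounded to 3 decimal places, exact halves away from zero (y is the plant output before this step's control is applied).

(exact arithmetic carried between steps; '≈' marks a value shown rounded to 6 d.p. or computed from one; I and e_prev carry over from the previous line; the table rounds u and y to 3 d.p., halves away from zero)
n=0: y=0, sp=5, e=sp−y=5; I=5, D=e−e_prev=5; u=1·5+5/4·5+1/2·5=13.75; next y=-7/10·0+1/4·13.75=3.4375
n=1: y=3.4375, sp=2, e=sp−y=-1.4375; I=3.5625, D=e−e_prev=-6.4375; u=1·(-1.4375)+5/4·3.5625+1/2·(-6.4375)=-0.203125; next y=-7/10·3.4375+1/4·(-0.203125)≈-2.457031
n=2: y≈-2.457031, sp=2, e=sp−y≈4.457031; I≈8.019531, D=e−e_prev≈5.894531; u=1·4.457031+5/4·8.019531+1/2·5.894531≈17.428711; next y=-7/10·(-2.457031)+1/4·17.428711≈6.077100
n=3: y≈6.077100, sp=2, e=sp−y≈-4.077100; I≈3.942432, D=e−e_prev≈-8.534131; u=1·(-4.077100)+5/4·3.942432+1/2·(-8.534131)≈-3.416125; next y=-7/10·6.077100+1/4·(-3.416125)≈-5.108001
n=4: y≈-5.108001, sp=2, e=sp−y≈7.108001; I≈11.050433, D=e−e_prev≈11.185101; u=1·7.108001+5/4·11.050433+1/2·11.185101≈26.513592; next y=-7/10·(-5.108001)+1/4·26.513592≈10.203999
n=5: y≈10.203999, sp=2, e=sp−y≈-8.203999; I≈2.846434, D=e−e_prev≈-15.312000; u=1·(-8.203999)+5/4·2.846434+1/2·(-15.312000)≈-12.301956; next y=-7/10·10.203999+1/4·(-12.301956)≈-10.218288

0 5 13.750 0.000
1 2 -0.203 3.438
2 2 17.429 -2.457
3 2 -3.416 6.077
4 2 26.514 -5.108
5 2 -12.302 10.204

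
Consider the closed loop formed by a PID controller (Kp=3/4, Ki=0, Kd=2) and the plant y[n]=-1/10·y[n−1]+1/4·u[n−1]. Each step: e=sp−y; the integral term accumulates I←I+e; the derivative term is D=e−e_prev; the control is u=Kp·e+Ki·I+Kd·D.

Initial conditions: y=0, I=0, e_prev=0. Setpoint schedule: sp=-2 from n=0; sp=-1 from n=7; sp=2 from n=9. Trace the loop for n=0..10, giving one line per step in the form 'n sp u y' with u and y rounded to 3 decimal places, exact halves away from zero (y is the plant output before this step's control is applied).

(exact arithmetic carried between steps; '≈' marks a value shown rounded to 6 d.p. or computed from one; I and e_prev carry over from the previous line; the table rounds u and y to 3 d.p., halves away from zero)
n=0: y=0, sp=-2, e=sp−y=-2; I=-2, D=e−e_prev=-2; u=3/4·(-2)+0·(-2)+2·(-2)=-5.5; next y=-1/10·0+1/4·(-5.5)=-1.375
n=1: y=-1.375, sp=-2, e=sp−y=-0.625; I=-2.625, D=e−e_prev=1.375; u=3/4·(-0.625)+0·(-2.625)+2·1.375=2.28125; next y=-1/10·(-1.375)+1/4·2.28125≈0.707813
n=2: y≈0.707813, sp=-2, e=sp−y≈-2.707813; I≈-5.332813, D=e−e_prev≈-2.082813; u=3/4·(-2.707813)+0·(-5.332813)+2·(-2.082813)≈-6.196484; next y=-1/10·0.707813+1/4·(-6.196484)≈-1.619902
n=3: y≈-1.619902, sp=-2, e=sp−y≈-0.380098; I≈-5.712910, D=e−e_prev≈2.327715; u=3/4·(-0.380098)+0·(-5.712910)+2·2.327715≈4.370356; next y=-1/10·(-1.619902)+1/4·4.370356≈1.254579
n=4: y≈1.254579, sp=-2, e=sp−y≈-3.254579; I≈-8.967490, D=e−e_prev≈-2.874482; u=3/4·(-3.254579)+0·(-8.967490)+2·(-2.874482)≈-8.189898; next y=-1/10·1.254579+1/4·(-8.189898)≈-2.172932
n=5: y≈-2.172932, sp=-2, e=sp−y≈0.172932; I≈-8.794557, D=e−e_prev≈3.427512; u=3/4·0.172932+0·(-8.794557)+2·3.427512≈6.984723; next y=-1/10·(-2.172932)+1/4·6.984723≈1.963474
n=6: y≈1.963474, sp=-2, e=sp−y≈-3.963474; I≈-12.758031, D=e−e_prev≈-4.136406; u=3/4·(-3.963474)+0·(-12.758031)+2·(-4.136406)≈-11.245418; next y=-1/10·1.963474+1/4·(-11.245418)≈-3.007702
n=7: y≈-3.007702, sp=-1, e=sp−y≈2.007702; I≈-10.750329, D=e−e_prev≈5.971176; u=3/4·2.007702+0·(-10.750329)+2·5.971176≈13.448128; next y=-1/10·(-3.007702)+1/4·13.448128≈3.662802
n=8: y≈3.662802, sp=-1, e=sp−y≈-4.662802; I≈-15.413131, D=e−e_prev≈-6.670504; u=3/4·(-4.662802)+0·(-15.413131)+2·(-6.670504)≈-16.838110; next y=-1/10·3.662802+1/4·(-16.838110)≈-4.575808
n=9: y≈-4.575808, sp=2, e=sp−y≈6.575808; I≈-8.837324, D=e−e_prev≈11.238610; u=3/4·6.575808+0·(-8.837324)+2·11.238610≈27.409076; next y=-1/10·(-4.575808)+1/4·27.409076≈7.309850
n=10: y≈7.309850, sp=2, e=sp−y≈-5.309850; I≈-14.147173, D=e−e_prev≈-11.885657; u=3/4·(-5.309850)+0·(-14.147173)+2·(-11.885657)≈-27.753702; next y=-1/10·7.309850+1/4·(-27.753702)≈-7.669411

0 -2 -5.500 0.000
1 -2 2.281 -1.375
2 -2 -6.196 0.708
3 -2 4.370 -1.620
4 -2 -8.190 1.255
5 -2 6.985 -2.173
6 -2 -11.245 1.963
7 -1 13.448 -3.008
8 -1 -16.838 3.663
9 2 27.409 -4.576
10 2 -27.754 7.310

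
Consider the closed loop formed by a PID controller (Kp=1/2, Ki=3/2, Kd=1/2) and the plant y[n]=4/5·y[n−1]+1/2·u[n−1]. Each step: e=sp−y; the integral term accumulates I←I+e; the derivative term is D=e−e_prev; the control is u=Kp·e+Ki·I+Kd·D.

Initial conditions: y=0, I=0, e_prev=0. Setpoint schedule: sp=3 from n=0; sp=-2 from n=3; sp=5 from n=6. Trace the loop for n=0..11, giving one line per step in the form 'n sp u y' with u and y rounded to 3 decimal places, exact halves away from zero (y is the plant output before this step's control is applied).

(exact arithmetic carried between steps; '≈' marks a value shown rounded to 6 d.p. or computed from one; I and e_prev carry over from the previous line; the table rounds u and y to 3 d.p., halves away from zero)
n=0: y=0, sp=3, e=sp−y=3; I=3, D=e−e_prev=3; u=1/2·3+3/2·3+1/2·3=7.5; next y=4/5·0+1/2·7.5=3.75
n=1: y=3.75, sp=3, e=sp−y=-0.75; I=2.25, D=e−e_prev=-3.75; u=1/2·(-0.75)+3/2·2.25+1/2·(-3.75)=1.125; next y=4/5·3.75+1/2·1.125=3.5625
n=2: y=3.5625, sp=3, e=sp−y=-0.5625; I=1.6875, D=e−e_prev=0.1875; u=1/2·(-0.5625)+3/2·1.6875+1/2·0.1875=2.34375; next y=4/5·3.5625+1/2·2.34375=4.021875
n=3: y=4.021875, sp=-2, e=sp−y=-6.021875; I=-4.334375, D=e−e_prev=-5.459375; u=1/2·(-6.021875)+3/2·(-4.334375)+1/2·(-5.459375)≈-12.242188; next y=4/5·4.021875+1/2·(-12.242188)≈-2.903594
n=4: y≈-2.903594, sp=-2, e=sp−y≈0.903594; I≈-3.430781, D=e−e_prev≈6.925469; u=1/2·0.903594+3/2·(-3.430781)+1/2·6.925469≈-1.231641; next y=4/5·(-2.903594)+1/2·(-1.231641)≈-2.938695
n=5: y≈-2.938695, sp=-2, e=sp−y≈0.938695; I≈-2.492086, D=e−e_prev≈0.035102; u=1/2·0.938695+3/2·(-2.492086)+1/2·0.035102≈-3.251230; next y=4/5·(-2.938695)+1/2·(-3.251230)≈-3.976571
n=6: y≈-3.976571, sp=5, e=sp−y≈8.976571; I≈6.484486, D=e−e_prev≈8.037876; u=1/2·8.976571+3/2·6.484486+1/2·8.037876≈18.233952; next y=4/5·(-3.976571)+1/2·18.233952≈5.935719
n=7: y≈5.935719, sp=5, e=sp−y≈-0.935719; I≈5.548767, D=e−e_prev≈-9.912290; u=1/2·(-0.935719)+3/2·5.548767+1/2·(-9.912290)≈2.899145; next y=4/5·5.935719+1/2·2.899145≈6.198148
n=8: y≈6.198148, sp=5, e=sp−y≈-1.198148; I≈4.350619, D=e−e_prev≈-0.262429; u=1/2·(-1.198148)+3/2·4.350619+1/2·(-0.262429)≈5.795640; next y=4/5·6.198148+1/2·5.795640≈7.856338
n=9: y≈7.856338, sp=5, e=sp−y≈-2.856338; I≈1.494281, D=e−e_prev≈-1.658190; u=1/2·(-2.856338)+3/2·1.494281+1/2·(-1.658190)≈-0.015843; next y=4/5·7.856338+1/2·(-0.015843)≈6.277149
n=10: y≈6.277149, sp=5, e=sp−y≈-1.277149; I≈0.217132, D=e−e_prev≈1.579189; u=1/2·(-1.277149)+3/2·0.217132+1/2·1.579189≈0.476718; next y=4/5·6.277149+1/2·0.476718≈5.260078
n=11: y≈5.260078, sp=5, e=sp−y≈-0.260078; I≈-0.042946, D=e−e_prev≈1.017071; u=1/2·(-0.260078)+3/2·(-0.042946)+1/2·1.017071≈0.314077; next y=4/5·5.260078+1/2·0.314077≈4.365101

0 3 7.500 0.000
1 3 1.125 3.750
2 3 2.344 3.563
3 -2 -12.242 4.022
4 -2 -1.232 -2.904
5 -2 -3.251 -2.939
6 5 18.234 -3.977
7 5 2.899 5.936
8 5 5.796 6.198
9 5 -0.016 7.856
10 5 0.477 6.277
11 5 0.314 5.260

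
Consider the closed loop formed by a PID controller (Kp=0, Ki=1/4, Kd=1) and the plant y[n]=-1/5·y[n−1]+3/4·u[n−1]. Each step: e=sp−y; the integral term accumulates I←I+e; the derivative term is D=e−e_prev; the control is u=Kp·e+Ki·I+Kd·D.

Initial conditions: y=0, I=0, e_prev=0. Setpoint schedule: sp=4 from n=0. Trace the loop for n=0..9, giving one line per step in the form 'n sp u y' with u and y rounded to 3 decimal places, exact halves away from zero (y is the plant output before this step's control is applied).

0 4 5.000 0.000
1 4 -2.688 3.750
2 4 9.270 -2.766
3 4 -8.393 7.505
4 4 20.128 -7.796
5 4 -22.788 16.655
6 4 44.846 -20.422
7 4 -58.802 37.719
8 4 102.615 -51.646
9 4 -146.508 87.290

(exact arithmetic carried between steps; '≈' marks a value shown rounded to 6 d.p. or computed from one; I and e_prev carry over from the previous line; the table rounds u and y to 3 d.p., halves away from zero)
n=0: y=0, sp=4, e=sp−y=4; I=4, D=e−e_prev=4; u=0·4+1/4·4+1·4=5; next y=-1/5·0+3/4·5=3.75
n=1: y=3.75, sp=4, e=sp−y=0.25; I=4.25, D=e−e_prev=-3.75; u=0·0.25+1/4·4.25+1·(-3.75)=-2.6875; next y=-1/5·3.75+3/4·(-2.6875)=-2.765625
n=2: y=-2.765625, sp=4, e=sp−y=6.765625; I=11.015625, D=e−e_prev=6.515625; u=0·6.765625+1/4·11.015625+1·6.515625≈9.269531; next y=-1/5·(-2.765625)+3/4·9.269531≈7.505273
n=3: y≈7.505273, sp=4, e=sp−y≈-3.505273; I≈7.510352, D=e−e_prev≈-10.270898; u=0·(-3.505273)+1/4·7.510352+1·(-10.270898)≈-8.393311; next y=-1/5·7.505273+3/4·(-8.393311)≈-7.796038
n=4: y≈-7.796038, sp=4, e=sp−y≈11.796038; I≈19.306389, D=e−e_prev≈15.301311; u=0·11.796038+1/4·19.306389+1·15.301311≈20.127908; next y=-1/5·(-7.796038)+3/4·20.127908≈16.655139
n=5: y≈16.655139, sp=4, e=sp−y≈-12.655139; I≈6.651250, D=e−e_prev≈-24.451176; u=0·(-12.655139)+1/4·6.651250+1·(-24.451176)≈-22.788364; next y=-1/5·16.655139+3/4·(-22.788364)≈-20.422301
n=6: y≈-20.422301, sp=4, e=sp−y≈24.422301; I≈31.073551, D=e−e_prev≈37.077439; u=0·24.422301+1/4·31.073551+1·37.077439≈44.845827; next y=-1/5·(-20.422301)+3/4·44.845827≈37.718830
n=7: y≈37.718830, sp=4, e=sp−y≈-33.718830; I≈-2.645279, D=e−e_prev≈-58.141131; u=0·(-33.718830)+1/4·(-2.645279)+1·(-58.141131)≈-58.802451; next y=-1/5·37.718830+3/4·(-58.802451)≈-51.645604
n=8: y≈-51.645604, sp=4, e=sp−y≈55.645604; I≈53.000325, D=e−e_prev≈89.364435; u=0·55.645604+1/4·53.000325+1·89.364435≈102.614516; next y=-1/5·(-51.645604)+3/4·102.614516≈87.290008
n=9: y≈87.290008, sp=4, e=sp−y≈-83.290008; I≈-30.289683, D=e−e_prev≈-138.935612; u=0·(-83.290008)+1/4·(-30.289683)+1·(-138.935612)≈-146.508033; next y=-1/5·87.290008+3/4·(-146.508033)≈-127.339026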